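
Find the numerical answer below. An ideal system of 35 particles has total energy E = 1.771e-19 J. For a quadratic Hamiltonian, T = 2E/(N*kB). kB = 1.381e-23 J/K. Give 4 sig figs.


Step 1: Numerator = 2*E = 2*1.771e-19 = 3.542e-19 J
Step 2: Denominator = N*kB = 35*1.381e-23 = 4.833e-22
Step 3: T = 3.542e-19 / 4.833e-22 = 732.8 K

732.8


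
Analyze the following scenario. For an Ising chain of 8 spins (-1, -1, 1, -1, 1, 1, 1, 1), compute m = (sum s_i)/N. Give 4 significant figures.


Step 1: Count up spins (+1): 5, down spins (-1): 3
Step 2: Total magnetization M = 5 - 3 = 2
Step 3: m = M/N = 2/8 = 0.25

0.25


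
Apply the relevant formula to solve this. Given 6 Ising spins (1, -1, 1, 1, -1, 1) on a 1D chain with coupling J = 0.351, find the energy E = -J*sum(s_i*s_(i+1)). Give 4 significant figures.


Step 1: Nearest-neighbor products: -1, -1, 1, -1, -1
Step 2: Sum of products = -3
Step 3: E = -0.351 * -3 = 1.053

1.053


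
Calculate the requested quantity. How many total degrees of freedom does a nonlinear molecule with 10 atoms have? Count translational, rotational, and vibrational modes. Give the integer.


Step 1: Translational DOF = 3
Step 2: Rotational DOF (nonlinear) = 3
Step 3: Vibrational DOF = 3*10 - 6 = 24
Step 4: Total = 3 + 3 + 24 = 30

30


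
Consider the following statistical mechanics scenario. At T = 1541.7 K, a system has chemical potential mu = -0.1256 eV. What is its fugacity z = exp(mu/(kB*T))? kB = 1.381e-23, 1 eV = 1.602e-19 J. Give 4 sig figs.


Step 1: Convert mu to Joules: -0.1256*1.602e-19 = -2.012e-20 J
Step 2: kB*T = 1.381e-23*1541.7 = 2.129e-20 J
Step 3: mu/(kB*T) = -0.9451
Step 4: z = exp(-0.9451) = 0.3887

0.3887


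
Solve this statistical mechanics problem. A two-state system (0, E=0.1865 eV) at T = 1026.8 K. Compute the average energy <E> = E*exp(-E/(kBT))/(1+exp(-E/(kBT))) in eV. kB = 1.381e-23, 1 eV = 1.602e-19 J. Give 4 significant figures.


Step 1: beta*E = 0.1865*1.602e-19/(1.381e-23*1026.8) = 2.107
Step 2: exp(-beta*E) = 0.1216
Step 3: <E> = 0.1865*0.1216/(1+0.1216) = 0.02022 eV

0.02022


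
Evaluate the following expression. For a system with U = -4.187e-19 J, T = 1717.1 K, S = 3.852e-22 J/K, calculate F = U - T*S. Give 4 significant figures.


Step 1: T*S = 1717.1 * 3.852e-22 = 6.614e-19 J
Step 2: F = U - T*S = -4.187e-19 - 6.614e-19
Step 3: F = -1.08e-18 J

-1.08e-18


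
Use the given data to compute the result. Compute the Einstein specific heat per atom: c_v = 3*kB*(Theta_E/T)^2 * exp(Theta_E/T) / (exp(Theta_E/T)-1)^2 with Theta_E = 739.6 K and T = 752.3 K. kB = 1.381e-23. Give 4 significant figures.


Step 1: x = Theta_E/T = 739.6/752.3 = 0.9831
Step 2: x^2 = 0.9665
Step 3: exp(x) = 2.673
Step 4: c_v = 3*1.381e-23*0.9665*2.673/(2.673-1)^2 = 3.825e-23

3.825e-23


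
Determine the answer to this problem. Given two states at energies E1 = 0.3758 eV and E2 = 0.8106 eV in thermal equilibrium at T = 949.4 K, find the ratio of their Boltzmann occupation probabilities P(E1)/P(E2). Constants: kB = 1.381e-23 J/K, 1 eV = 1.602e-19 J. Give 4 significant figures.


Step 1: Compute energy difference dE = E1 - E2 = 0.3758 - 0.8106 = -0.4348 eV
Step 2: Convert to Joules: dE_J = -0.4348 * 1.602e-19 = -6.965e-20 J
Step 3: Compute exponent = -dE_J / (kB * T) = -(-6.965e-20) / (1.381e-23 * 949.4) = 5.313
Step 4: P(E1)/P(E2) = exp(5.313) = 202.9

202.9


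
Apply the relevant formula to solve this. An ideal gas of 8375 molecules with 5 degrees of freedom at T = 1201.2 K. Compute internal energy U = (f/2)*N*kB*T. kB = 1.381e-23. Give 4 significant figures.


Step 1: f/2 = 5/2 = 2.5
Step 2: N*kB*T = 8375*1.381e-23*1201.2 = 1.389e-16
Step 3: U = 2.5 * 1.389e-16 = 3.473e-16 J

3.473e-16


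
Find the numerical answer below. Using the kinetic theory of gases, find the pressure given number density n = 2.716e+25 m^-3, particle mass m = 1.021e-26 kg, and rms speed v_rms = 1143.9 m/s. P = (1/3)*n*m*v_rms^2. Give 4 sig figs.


Step 1: v_rms^2 = 1143.9^2 = 1.309e+06
Step 2: n*m = 2.716e+25*1.021e-26 = 0.2773
Step 3: P = (1/3)*0.2773*1.309e+06 = 1.21e+05 Pa

1.21e+05


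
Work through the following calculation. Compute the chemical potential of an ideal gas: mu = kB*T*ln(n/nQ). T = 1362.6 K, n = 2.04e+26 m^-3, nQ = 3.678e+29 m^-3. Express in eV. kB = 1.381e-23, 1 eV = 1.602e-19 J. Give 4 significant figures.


Step 1: n/nQ = 2.04e+26/3.678e+29 = 0.0005546
Step 2: ln(n/nQ) = -7.497
Step 3: mu = kB*T*ln(n/nQ) = 1.882e-20*-7.497 = -1.411e-19 J
Step 4: Convert to eV: -1.411e-19/1.602e-19 = -0.8806 eV

-0.8806


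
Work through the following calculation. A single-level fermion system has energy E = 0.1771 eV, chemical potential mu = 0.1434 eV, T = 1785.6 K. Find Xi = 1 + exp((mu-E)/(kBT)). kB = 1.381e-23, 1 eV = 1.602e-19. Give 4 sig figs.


Step 1: (mu - E) = 0.1434 - 0.1771 = -0.0337 eV
Step 2: x = (mu-E)*eV/(kB*T) = -0.0337*1.602e-19/(1.381e-23*1785.6) = -0.2189
Step 3: exp(x) = 0.8034
Step 4: Xi = 1 + 0.8034 = 1.803

1.803


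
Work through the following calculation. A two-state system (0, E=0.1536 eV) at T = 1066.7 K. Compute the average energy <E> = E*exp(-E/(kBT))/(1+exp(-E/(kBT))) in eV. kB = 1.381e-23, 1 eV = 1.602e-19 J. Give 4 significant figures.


Step 1: beta*E = 0.1536*1.602e-19/(1.381e-23*1066.7) = 1.67
Step 2: exp(-beta*E) = 0.1882
Step 3: <E> = 0.1536*0.1882/(1+0.1882) = 0.02433 eV

0.02433


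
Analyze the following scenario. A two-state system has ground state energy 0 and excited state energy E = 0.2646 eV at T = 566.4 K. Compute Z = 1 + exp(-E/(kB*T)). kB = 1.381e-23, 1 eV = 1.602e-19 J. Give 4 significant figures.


Step 1: Compute beta*E = E*eV/(kB*T) = 0.2646*1.602e-19/(1.381e-23*566.4) = 5.419
Step 2: exp(-beta*E) = exp(-5.419) = 0.004431
Step 3: Z = 1 + 0.004431 = 1.004

1.004


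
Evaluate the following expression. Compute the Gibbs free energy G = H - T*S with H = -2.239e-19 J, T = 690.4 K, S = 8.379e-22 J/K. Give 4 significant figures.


Step 1: T*S = 690.4 * 8.379e-22 = 5.785e-19 J
Step 2: G = H - T*S = -2.239e-19 - 5.785e-19
Step 3: G = -8.024e-19 J

-8.024e-19


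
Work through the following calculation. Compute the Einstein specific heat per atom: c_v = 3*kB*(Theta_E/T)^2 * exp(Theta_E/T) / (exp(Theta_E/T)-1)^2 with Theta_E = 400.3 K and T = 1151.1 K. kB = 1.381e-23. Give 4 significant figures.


Step 1: x = Theta_E/T = 400.3/1151.1 = 0.3478
Step 2: x^2 = 0.1209
Step 3: exp(x) = 1.416
Step 4: c_v = 3*1.381e-23*0.1209*1.416/(1.416-1)^2 = 4.101e-23

4.101e-23


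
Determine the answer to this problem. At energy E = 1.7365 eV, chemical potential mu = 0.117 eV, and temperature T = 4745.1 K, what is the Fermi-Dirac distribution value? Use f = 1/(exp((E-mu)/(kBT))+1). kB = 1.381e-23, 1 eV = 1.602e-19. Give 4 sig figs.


Step 1: (E - mu) = 1.7365 - 0.117 = 1.619 eV
Step 2: Convert: (E-mu)*eV = 2.594e-19 J
Step 3: x = (E-mu)*eV/(kB*T) = 3.959
Step 4: f = 1/(exp(3.959)+1) = 0.01872

0.01872


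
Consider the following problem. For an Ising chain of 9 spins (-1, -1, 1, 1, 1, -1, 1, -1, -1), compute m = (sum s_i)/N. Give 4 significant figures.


Step 1: Count up spins (+1): 4, down spins (-1): 5
Step 2: Total magnetization M = 4 - 5 = -1
Step 3: m = M/N = -1/9 = -0.1111

-0.1111


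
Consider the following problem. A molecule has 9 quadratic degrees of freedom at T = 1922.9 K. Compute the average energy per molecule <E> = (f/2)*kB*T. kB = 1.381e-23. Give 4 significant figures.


Step 1: f/2 = 9/2 = 4.5
Step 2: kB*T = 1.381e-23 * 1922.9 = 2.656e-20
Step 3: <E> = 4.5 * 2.656e-20 = 1.195e-19 J

1.195e-19


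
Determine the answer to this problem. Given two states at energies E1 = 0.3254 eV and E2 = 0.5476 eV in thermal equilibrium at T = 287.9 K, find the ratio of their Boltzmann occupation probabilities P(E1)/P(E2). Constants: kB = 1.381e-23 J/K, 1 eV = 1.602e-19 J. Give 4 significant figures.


Step 1: Compute energy difference dE = E1 - E2 = 0.3254 - 0.5476 = -0.2222 eV
Step 2: Convert to Joules: dE_J = -0.2222 * 1.602e-19 = -3.56e-20 J
Step 3: Compute exponent = -dE_J / (kB * T) = -(-3.56e-20) / (1.381e-23 * 287.9) = 8.953
Step 4: P(E1)/P(E2) = exp(8.953) = 7731

7731


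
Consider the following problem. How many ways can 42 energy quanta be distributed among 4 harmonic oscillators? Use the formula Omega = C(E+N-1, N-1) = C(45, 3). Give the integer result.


Step 1: Use binomial coefficient C(45, 3)
Step 2: Numerator = 45! / 42!
Step 3: Denominator = 3!
Step 4: Omega = 14190

14190


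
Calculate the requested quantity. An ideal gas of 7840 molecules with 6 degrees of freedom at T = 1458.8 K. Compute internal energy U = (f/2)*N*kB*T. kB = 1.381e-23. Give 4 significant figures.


Step 1: f/2 = 6/2 = 3.0
Step 2: N*kB*T = 7840*1.381e-23*1458.8 = 1.579e-16
Step 3: U = 3.0 * 1.579e-16 = 4.738e-16 J

4.738e-16


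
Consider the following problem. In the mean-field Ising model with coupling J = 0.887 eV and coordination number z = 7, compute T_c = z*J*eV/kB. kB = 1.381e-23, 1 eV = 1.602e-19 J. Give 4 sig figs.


Step 1: z*J = 7*0.887 = 6.209 eV
Step 2: Convert to Joules: 6.209*1.602e-19 = 9.947e-19 J
Step 3: T_c = 9.947e-19 / 1.381e-23 = 7.203e+04 K

7.203e+04


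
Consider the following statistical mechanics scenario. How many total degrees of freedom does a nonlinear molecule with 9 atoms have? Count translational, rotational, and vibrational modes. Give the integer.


Step 1: Translational DOF = 3
Step 2: Rotational DOF (nonlinear) = 3
Step 3: Vibrational DOF = 3*9 - 6 = 21
Step 4: Total = 3 + 3 + 21 = 27

27


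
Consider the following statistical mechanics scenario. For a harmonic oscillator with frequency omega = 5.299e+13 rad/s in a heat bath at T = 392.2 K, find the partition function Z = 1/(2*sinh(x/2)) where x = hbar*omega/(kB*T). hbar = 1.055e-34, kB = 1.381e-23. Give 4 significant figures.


Step 1: Compute x = hbar*omega/(kB*T) = 1.055e-34*5.299e+13/(1.381e-23*392.2) = 1.032
Step 2: x/2 = 0.5161
Step 3: sinh(x/2) = 0.5393
Step 4: Z = 1/(2*0.5393) = 0.9271

0.9271


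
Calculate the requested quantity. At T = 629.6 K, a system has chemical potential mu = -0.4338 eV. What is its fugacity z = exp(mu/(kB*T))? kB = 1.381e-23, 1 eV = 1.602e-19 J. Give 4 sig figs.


Step 1: Convert mu to Joules: -0.4338*1.602e-19 = -6.949e-20 J
Step 2: kB*T = 1.381e-23*629.6 = 8.695e-21 J
Step 3: mu/(kB*T) = -7.993
Step 4: z = exp(-7.993) = 0.0003379

0.0003379


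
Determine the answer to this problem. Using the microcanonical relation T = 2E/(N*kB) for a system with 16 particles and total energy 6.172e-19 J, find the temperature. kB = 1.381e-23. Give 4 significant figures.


Step 1: Numerator = 2*E = 2*6.172e-19 = 1.234e-18 J
Step 2: Denominator = N*kB = 16*1.381e-23 = 2.21e-22
Step 3: T = 1.234e-18 / 2.21e-22 = 5587 K

5587


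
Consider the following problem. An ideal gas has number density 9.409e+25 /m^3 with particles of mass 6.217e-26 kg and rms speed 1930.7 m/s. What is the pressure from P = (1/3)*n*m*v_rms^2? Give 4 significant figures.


Step 1: v_rms^2 = 1930.7^2 = 3.728e+06
Step 2: n*m = 9.409e+25*6.217e-26 = 5.85
Step 3: P = (1/3)*5.85*3.728e+06 = 7.268e+06 Pa

7.268e+06


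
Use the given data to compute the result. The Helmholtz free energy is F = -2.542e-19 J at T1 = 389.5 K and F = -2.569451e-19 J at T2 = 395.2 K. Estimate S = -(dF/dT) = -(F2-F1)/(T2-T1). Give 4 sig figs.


Step 1: dF = F2 - F1 = -2.569451e-19 - (-2.542e-19) = -2.7451e-21 J
Step 2: dT = T2 - T1 = 395.2 - 389.5 = 5.7 K
Step 3: S = -dF/dT = -(-2.7451e-21)/5.7 = 4.816e-22 J/K

4.816e-22


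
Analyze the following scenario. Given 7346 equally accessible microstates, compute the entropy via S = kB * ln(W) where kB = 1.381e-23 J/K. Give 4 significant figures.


Step 1: ln(W) = ln(7346) = 8.902
Step 2: S = kB * ln(W) = 1.381e-23 * 8.902
Step 3: S = 1.229e-22 J/K

1.229e-22


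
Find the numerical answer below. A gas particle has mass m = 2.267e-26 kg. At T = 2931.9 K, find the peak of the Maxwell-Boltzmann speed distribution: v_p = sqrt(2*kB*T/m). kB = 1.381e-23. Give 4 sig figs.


Step 1: Numerator = 2*kB*T = 2*1.381e-23*2931.9 = 8.098e-20
Step 2: Ratio = 8.098e-20 / 2.267e-26 = 3.572e+06
Step 3: v_p = sqrt(3.572e+06) = 1890 m/s

1890


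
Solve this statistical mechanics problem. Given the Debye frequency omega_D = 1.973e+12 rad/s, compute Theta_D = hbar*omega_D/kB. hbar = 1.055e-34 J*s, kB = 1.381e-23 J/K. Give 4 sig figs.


Step 1: hbar*omega_D = 1.055e-34 * 1.973e+12 = 2.082e-22 J
Step 2: Theta_D = 2.082e-22 / 1.381e-23
Step 3: Theta_D = 15.07 K

15.07


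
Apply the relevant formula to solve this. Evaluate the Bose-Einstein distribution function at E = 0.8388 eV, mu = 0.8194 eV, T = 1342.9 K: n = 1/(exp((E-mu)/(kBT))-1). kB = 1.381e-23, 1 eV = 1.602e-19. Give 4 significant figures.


Step 1: (E - mu) = 0.0194 eV
Step 2: x = (E-mu)*eV/(kB*T) = 0.0194*1.602e-19/(1.381e-23*1342.9) = 0.1676
Step 3: exp(x) = 1.182
Step 4: n = 1/(exp(x)-1) = 5.481

5.481


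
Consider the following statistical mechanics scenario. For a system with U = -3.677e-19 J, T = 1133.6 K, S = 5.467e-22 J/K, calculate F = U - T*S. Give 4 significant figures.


Step 1: T*S = 1133.6 * 5.467e-22 = 6.197e-19 J
Step 2: F = U - T*S = -3.677e-19 - 6.197e-19
Step 3: F = -9.874e-19 J

-9.874e-19


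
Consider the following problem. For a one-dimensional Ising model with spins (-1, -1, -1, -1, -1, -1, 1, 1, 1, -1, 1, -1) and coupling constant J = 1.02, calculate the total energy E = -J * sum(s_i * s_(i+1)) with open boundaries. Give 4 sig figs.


Step 1: Nearest-neighbor products: 1, 1, 1, 1, 1, -1, 1, 1, -1, -1, -1
Step 2: Sum of products = 3
Step 3: E = -1.02 * 3 = -3.06

-3.06


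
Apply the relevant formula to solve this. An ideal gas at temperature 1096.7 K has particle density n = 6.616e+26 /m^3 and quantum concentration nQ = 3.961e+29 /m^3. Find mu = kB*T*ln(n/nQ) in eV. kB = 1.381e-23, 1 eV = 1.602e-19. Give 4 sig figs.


Step 1: n/nQ = 6.616e+26/3.961e+29 = 0.00167
Step 2: ln(n/nQ) = -6.395
Step 3: mu = kB*T*ln(n/nQ) = 1.515e-20*-6.395 = -9.685e-20 J
Step 4: Convert to eV: -9.685e-20/1.602e-19 = -0.6046 eV

-0.6046


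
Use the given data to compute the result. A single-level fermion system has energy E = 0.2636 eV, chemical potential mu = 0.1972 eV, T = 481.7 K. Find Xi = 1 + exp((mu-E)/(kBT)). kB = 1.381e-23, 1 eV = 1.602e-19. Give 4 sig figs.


Step 1: (mu - E) = 0.1972 - 0.2636 = -0.0664 eV
Step 2: x = (mu-E)*eV/(kB*T) = -0.0664*1.602e-19/(1.381e-23*481.7) = -1.599
Step 3: exp(x) = 0.2021
Step 4: Xi = 1 + 0.2021 = 1.202

1.202


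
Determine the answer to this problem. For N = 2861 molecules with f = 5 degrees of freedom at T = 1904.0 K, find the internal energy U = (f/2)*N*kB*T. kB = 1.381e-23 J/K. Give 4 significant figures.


Step 1: f/2 = 5/2 = 2.5
Step 2: N*kB*T = 2861*1.381e-23*1904.0 = 7.523e-17
Step 3: U = 2.5 * 7.523e-17 = 1.881e-16 J

1.881e-16


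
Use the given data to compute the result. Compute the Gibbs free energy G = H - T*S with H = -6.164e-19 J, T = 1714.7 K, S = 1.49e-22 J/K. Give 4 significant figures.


Step 1: T*S = 1714.7 * 1.49e-22 = 2.555e-19 J
Step 2: G = H - T*S = -6.164e-19 - 2.555e-19
Step 3: G = -8.719e-19 J

-8.719e-19


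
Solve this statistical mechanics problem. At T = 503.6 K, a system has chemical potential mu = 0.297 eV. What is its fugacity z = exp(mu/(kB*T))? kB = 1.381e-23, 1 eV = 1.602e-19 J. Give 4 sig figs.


Step 1: Convert mu to Joules: 0.297*1.602e-19 = 4.758e-20 J
Step 2: kB*T = 1.381e-23*503.6 = 6.955e-21 J
Step 3: mu/(kB*T) = 6.841
Step 4: z = exp(6.841) = 935.7

935.7


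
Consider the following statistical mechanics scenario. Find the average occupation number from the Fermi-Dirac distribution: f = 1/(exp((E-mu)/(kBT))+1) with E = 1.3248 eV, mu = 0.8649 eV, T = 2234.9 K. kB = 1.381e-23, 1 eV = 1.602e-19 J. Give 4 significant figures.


Step 1: (E - mu) = 1.3248 - 0.8649 = 0.4599 eV
Step 2: Convert: (E-mu)*eV = 7.368e-20 J
Step 3: x = (E-mu)*eV/(kB*T) = 2.387
Step 4: f = 1/(exp(2.387)+1) = 0.08416

0.08416


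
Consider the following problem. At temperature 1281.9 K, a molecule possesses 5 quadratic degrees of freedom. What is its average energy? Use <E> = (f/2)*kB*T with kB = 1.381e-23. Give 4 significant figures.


Step 1: f/2 = 5/2 = 2.5
Step 2: kB*T = 1.381e-23 * 1281.9 = 1.77e-20
Step 3: <E> = 2.5 * 1.77e-20 = 4.426e-20 J

4.426e-20


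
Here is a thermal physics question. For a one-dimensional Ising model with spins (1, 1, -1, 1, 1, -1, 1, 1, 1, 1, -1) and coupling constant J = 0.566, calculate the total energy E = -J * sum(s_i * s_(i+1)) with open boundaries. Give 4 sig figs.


Step 1: Nearest-neighbor products: 1, -1, -1, 1, -1, -1, 1, 1, 1, -1
Step 2: Sum of products = 0
Step 3: E = -0.566 * 0 = 0

0


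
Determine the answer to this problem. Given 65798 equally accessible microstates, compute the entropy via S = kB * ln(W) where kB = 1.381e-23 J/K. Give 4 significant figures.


Step 1: ln(W) = ln(65798) = 11.09
Step 2: S = kB * ln(W) = 1.381e-23 * 11.09
Step 3: S = 1.532e-22 J/K

1.532e-22


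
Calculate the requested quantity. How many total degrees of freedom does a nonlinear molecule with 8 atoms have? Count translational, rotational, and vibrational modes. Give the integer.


Step 1: Translational DOF = 3
Step 2: Rotational DOF (nonlinear) = 3
Step 3: Vibrational DOF = 3*8 - 6 = 18
Step 4: Total = 3 + 3 + 18 = 24

24


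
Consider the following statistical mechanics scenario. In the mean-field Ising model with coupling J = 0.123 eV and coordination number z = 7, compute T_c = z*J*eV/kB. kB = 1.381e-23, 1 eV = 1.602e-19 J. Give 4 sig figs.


Step 1: z*J = 7*0.123 = 0.861 eV
Step 2: Convert to Joules: 0.861*1.602e-19 = 1.379e-19 J
Step 3: T_c = 1.379e-19 / 1.381e-23 = 9988 K

9988


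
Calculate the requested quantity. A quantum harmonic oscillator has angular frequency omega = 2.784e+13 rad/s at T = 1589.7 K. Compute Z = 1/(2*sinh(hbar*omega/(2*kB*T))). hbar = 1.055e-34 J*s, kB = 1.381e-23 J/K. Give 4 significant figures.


Step 1: Compute x = hbar*omega/(kB*T) = 1.055e-34*2.784e+13/(1.381e-23*1589.7) = 0.1338
Step 2: x/2 = 0.06689
Step 3: sinh(x/2) = 0.06694
Step 4: Z = 1/(2*0.06694) = 7.469

7.469


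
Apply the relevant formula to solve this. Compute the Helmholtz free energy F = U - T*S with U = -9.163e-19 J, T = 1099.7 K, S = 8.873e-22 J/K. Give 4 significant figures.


Step 1: T*S = 1099.7 * 8.873e-22 = 9.758e-19 J
Step 2: F = U - T*S = -9.163e-19 - 9.758e-19
Step 3: F = -1.892e-18 J

-1.892e-18


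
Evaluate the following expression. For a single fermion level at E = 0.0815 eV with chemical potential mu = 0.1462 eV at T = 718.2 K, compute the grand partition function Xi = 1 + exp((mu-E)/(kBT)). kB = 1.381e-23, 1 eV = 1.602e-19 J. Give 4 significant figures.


Step 1: (mu - E) = 0.1462 - 0.0815 = 0.0647 eV
Step 2: x = (mu-E)*eV/(kB*T) = 0.0647*1.602e-19/(1.381e-23*718.2) = 1.045
Step 3: exp(x) = 2.843
Step 4: Xi = 1 + 2.843 = 3.843

3.843


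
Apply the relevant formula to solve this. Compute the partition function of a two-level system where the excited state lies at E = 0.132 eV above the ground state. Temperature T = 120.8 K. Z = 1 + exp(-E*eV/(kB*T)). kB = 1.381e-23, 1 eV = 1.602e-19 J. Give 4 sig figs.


Step 1: Compute beta*E = E*eV/(kB*T) = 0.132*1.602e-19/(1.381e-23*120.8) = 12.68
Step 2: exp(-beta*E) = exp(-12.68) = 3.126e-06
Step 3: Z = 1 + 3.126e-06 = 1

1


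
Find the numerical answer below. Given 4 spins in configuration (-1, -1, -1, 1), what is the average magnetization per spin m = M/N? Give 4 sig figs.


Step 1: Count up spins (+1): 1, down spins (-1): 3
Step 2: Total magnetization M = 1 - 3 = -2
Step 3: m = M/N = -2/4 = -0.5

-0.5


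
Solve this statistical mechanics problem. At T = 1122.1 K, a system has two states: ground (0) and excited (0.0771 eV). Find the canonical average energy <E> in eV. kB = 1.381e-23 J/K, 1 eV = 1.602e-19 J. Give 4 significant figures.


Step 1: beta*E = 0.0771*1.602e-19/(1.381e-23*1122.1) = 0.7971
Step 2: exp(-beta*E) = 0.4507
Step 3: <E> = 0.0771*0.4507/(1+0.4507) = 0.02395 eV

0.02395


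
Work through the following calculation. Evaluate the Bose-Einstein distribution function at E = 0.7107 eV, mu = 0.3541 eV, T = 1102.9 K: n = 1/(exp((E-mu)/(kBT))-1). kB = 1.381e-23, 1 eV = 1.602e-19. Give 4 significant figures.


Step 1: (E - mu) = 0.3566 eV
Step 2: x = (E-mu)*eV/(kB*T) = 0.3566*1.602e-19/(1.381e-23*1102.9) = 3.751
Step 3: exp(x) = 42.55
Step 4: n = 1/(exp(x)-1) = 0.02407

0.02407


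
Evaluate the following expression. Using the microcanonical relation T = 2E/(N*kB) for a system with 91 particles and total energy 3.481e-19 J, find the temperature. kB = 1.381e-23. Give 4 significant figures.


Step 1: Numerator = 2*E = 2*3.481e-19 = 6.962e-19 J
Step 2: Denominator = N*kB = 91*1.381e-23 = 1.257e-21
Step 3: T = 6.962e-19 / 1.257e-21 = 554 K

554


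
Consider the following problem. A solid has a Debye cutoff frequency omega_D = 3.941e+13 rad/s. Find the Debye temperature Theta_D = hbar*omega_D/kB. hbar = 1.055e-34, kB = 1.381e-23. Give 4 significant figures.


Step 1: hbar*omega_D = 1.055e-34 * 3.941e+13 = 4.158e-21 J
Step 2: Theta_D = 4.158e-21 / 1.381e-23
Step 3: Theta_D = 301.1 K

301.1


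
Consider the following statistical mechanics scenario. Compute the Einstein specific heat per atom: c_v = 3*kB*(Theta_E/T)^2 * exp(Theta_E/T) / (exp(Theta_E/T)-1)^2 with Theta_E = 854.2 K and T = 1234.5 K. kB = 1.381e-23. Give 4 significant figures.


Step 1: x = Theta_E/T = 854.2/1234.5 = 0.6919
Step 2: x^2 = 0.4788
Step 3: exp(x) = 1.998
Step 4: c_v = 3*1.381e-23*0.4788*1.998/(1.998-1)^2 = 3.982e-23

3.982e-23


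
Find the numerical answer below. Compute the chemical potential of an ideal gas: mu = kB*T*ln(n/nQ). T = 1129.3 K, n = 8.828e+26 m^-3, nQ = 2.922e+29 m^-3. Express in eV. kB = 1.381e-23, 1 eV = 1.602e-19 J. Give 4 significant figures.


Step 1: n/nQ = 8.828e+26/2.922e+29 = 0.003021
Step 2: ln(n/nQ) = -5.802
Step 3: mu = kB*T*ln(n/nQ) = 1.56e-20*-5.802 = -9.049e-20 J
Step 4: Convert to eV: -9.049e-20/1.602e-19 = -0.5648 eV

-0.5648


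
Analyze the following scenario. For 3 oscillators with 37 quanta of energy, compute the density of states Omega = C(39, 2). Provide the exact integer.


Step 1: Use binomial coefficient C(39, 2)
Step 2: Numerator = 39! / 37!
Step 3: Denominator = 2!
Step 4: Omega = 741

741


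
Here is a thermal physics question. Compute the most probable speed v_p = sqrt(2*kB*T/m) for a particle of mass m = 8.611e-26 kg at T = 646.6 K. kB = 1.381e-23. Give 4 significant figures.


Step 1: Numerator = 2*kB*T = 2*1.381e-23*646.6 = 1.786e-20
Step 2: Ratio = 1.786e-20 / 8.611e-26 = 2.074e+05
Step 3: v_p = sqrt(2.074e+05) = 455.4 m/s

455.4


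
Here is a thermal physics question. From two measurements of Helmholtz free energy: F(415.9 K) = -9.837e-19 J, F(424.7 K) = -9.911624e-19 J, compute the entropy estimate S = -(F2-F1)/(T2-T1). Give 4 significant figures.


Step 1: dF = F2 - F1 = -9.911624e-19 - (-9.837e-19) = -7.4624e-21 J
Step 2: dT = T2 - T1 = 424.7 - 415.9 = 8.8 K
Step 3: S = -dF/dT = -(-7.4624e-21)/8.8 = 8.48e-22 J/K

8.48e-22


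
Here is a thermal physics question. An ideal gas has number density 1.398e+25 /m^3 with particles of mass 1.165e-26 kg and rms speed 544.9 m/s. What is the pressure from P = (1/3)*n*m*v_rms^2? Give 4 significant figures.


Step 1: v_rms^2 = 544.9^2 = 2.969e+05
Step 2: n*m = 1.398e+25*1.165e-26 = 0.1629
Step 3: P = (1/3)*0.1629*2.969e+05 = 1.612e+04 Pa

1.612e+04


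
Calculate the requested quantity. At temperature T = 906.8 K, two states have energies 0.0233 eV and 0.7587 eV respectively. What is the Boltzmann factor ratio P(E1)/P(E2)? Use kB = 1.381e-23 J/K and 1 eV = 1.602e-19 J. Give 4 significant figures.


Step 1: Compute energy difference dE = E1 - E2 = 0.0233 - 0.7587 = -0.7354 eV
Step 2: Convert to Joules: dE_J = -0.7354 * 1.602e-19 = -1.178e-19 J
Step 3: Compute exponent = -dE_J / (kB * T) = -(-1.178e-19) / (1.381e-23 * 906.8) = 9.408
Step 4: P(E1)/P(E2) = exp(9.408) = 1.218e+04

1.218e+04


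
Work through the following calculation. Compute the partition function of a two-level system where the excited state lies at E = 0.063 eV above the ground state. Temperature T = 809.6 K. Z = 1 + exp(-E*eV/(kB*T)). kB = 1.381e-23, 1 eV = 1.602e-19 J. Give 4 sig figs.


Step 1: Compute beta*E = E*eV/(kB*T) = 0.063*1.602e-19/(1.381e-23*809.6) = 0.9027
Step 2: exp(-beta*E) = exp(-0.9027) = 0.4055
Step 3: Z = 1 + 0.4055 = 1.405

1.405


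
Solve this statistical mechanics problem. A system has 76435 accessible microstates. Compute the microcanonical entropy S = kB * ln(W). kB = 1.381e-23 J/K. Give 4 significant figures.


Step 1: ln(W) = ln(76435) = 11.24
Step 2: S = kB * ln(W) = 1.381e-23 * 11.24
Step 3: S = 1.553e-22 J/K

1.553e-22


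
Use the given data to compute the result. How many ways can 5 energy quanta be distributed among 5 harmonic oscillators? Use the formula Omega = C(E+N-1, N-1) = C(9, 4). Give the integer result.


Step 1: Use binomial coefficient C(9, 4)
Step 2: Numerator = 9! / 5!
Step 3: Denominator = 4!
Step 4: Omega = 126

126


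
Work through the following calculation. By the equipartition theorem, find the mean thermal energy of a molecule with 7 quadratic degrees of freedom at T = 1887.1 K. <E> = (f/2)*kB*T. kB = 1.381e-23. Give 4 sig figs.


Step 1: f/2 = 7/2 = 3.5
Step 2: kB*T = 1.381e-23 * 1887.1 = 2.606e-20
Step 3: <E> = 3.5 * 2.606e-20 = 9.121e-20 J

9.121e-20


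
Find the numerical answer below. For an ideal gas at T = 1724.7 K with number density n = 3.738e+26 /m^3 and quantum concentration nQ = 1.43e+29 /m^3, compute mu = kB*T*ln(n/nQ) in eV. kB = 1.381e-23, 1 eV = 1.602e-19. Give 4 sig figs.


Step 1: n/nQ = 3.738e+26/1.43e+29 = 0.002614
Step 2: ln(n/nQ) = -5.947
Step 3: mu = kB*T*ln(n/nQ) = 2.382e-20*-5.947 = -1.416e-19 J
Step 4: Convert to eV: -1.416e-19/1.602e-19 = -0.8842 eV

-0.8842


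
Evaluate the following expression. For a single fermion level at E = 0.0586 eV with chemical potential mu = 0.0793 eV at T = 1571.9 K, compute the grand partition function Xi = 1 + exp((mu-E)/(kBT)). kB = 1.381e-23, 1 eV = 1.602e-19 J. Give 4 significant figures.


Step 1: (mu - E) = 0.0793 - 0.0586 = 0.0207 eV
Step 2: x = (mu-E)*eV/(kB*T) = 0.0207*1.602e-19/(1.381e-23*1571.9) = 0.1528
Step 3: exp(x) = 1.165
Step 4: Xi = 1 + 1.165 = 2.165

2.165


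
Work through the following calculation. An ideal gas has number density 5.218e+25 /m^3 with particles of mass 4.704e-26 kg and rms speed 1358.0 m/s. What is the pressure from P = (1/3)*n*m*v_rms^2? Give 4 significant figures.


Step 1: v_rms^2 = 1358.0^2 = 1.844e+06
Step 2: n*m = 5.218e+25*4.704e-26 = 2.455
Step 3: P = (1/3)*2.455*1.844e+06 = 1.509e+06 Pa

1.509e+06


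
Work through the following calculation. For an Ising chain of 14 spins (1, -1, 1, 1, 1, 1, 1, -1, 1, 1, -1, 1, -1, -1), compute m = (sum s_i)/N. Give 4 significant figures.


Step 1: Count up spins (+1): 9, down spins (-1): 5
Step 2: Total magnetization M = 9 - 5 = 4
Step 3: m = M/N = 4/14 = 0.2857

0.2857


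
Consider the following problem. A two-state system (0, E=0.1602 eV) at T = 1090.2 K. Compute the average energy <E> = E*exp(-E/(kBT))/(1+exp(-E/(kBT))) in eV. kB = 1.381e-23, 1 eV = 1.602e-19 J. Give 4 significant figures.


Step 1: beta*E = 0.1602*1.602e-19/(1.381e-23*1090.2) = 1.705
Step 2: exp(-beta*E) = 0.1818
Step 3: <E> = 0.1602*0.1818/(1+0.1818) = 0.02465 eV

0.02465


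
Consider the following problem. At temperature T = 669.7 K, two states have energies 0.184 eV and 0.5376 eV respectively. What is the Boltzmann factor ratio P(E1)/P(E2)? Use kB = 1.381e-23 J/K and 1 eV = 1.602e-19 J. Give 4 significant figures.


Step 1: Compute energy difference dE = E1 - E2 = 0.184 - 0.5376 = -0.3536 eV
Step 2: Convert to Joules: dE_J = -0.3536 * 1.602e-19 = -5.665e-20 J
Step 3: Compute exponent = -dE_J / (kB * T) = -(-5.665e-20) / (1.381e-23 * 669.7) = 6.125
Step 4: P(E1)/P(E2) = exp(6.125) = 457.1

457.1


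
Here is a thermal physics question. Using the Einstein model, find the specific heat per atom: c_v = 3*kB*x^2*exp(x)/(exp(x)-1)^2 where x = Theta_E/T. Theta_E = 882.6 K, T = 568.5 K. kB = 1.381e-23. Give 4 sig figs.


Step 1: x = Theta_E/T = 882.6/568.5 = 1.553
Step 2: x^2 = 2.41
Step 3: exp(x) = 4.723
Step 4: c_v = 3*1.381e-23*2.41*4.723/(4.723-1)^2 = 3.402e-23

3.402e-23


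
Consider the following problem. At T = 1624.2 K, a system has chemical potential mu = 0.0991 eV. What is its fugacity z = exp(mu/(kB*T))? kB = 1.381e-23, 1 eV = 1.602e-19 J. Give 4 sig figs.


Step 1: Convert mu to Joules: 0.0991*1.602e-19 = 1.588e-20 J
Step 2: kB*T = 1.381e-23*1624.2 = 2.243e-20 J
Step 3: mu/(kB*T) = 0.7078
Step 4: z = exp(0.7078) = 2.029

2.029


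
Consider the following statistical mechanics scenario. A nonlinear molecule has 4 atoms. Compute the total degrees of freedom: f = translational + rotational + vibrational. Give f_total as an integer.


Step 1: Translational DOF = 3
Step 2: Rotational DOF (nonlinear) = 3
Step 3: Vibrational DOF = 3*4 - 6 = 6
Step 4: Total = 3 + 3 + 6 = 12

12


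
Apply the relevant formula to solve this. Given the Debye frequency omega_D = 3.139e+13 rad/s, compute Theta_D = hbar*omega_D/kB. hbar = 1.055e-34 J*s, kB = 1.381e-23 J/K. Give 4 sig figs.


Step 1: hbar*omega_D = 1.055e-34 * 3.139e+13 = 3.312e-21 J
Step 2: Theta_D = 3.312e-21 / 1.381e-23
Step 3: Theta_D = 239.8 K

239.8


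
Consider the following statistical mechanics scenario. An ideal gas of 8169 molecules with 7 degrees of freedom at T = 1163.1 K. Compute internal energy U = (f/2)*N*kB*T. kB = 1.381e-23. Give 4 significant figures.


Step 1: f/2 = 7/2 = 3.5
Step 2: N*kB*T = 8169*1.381e-23*1163.1 = 1.312e-16
Step 3: U = 3.5 * 1.312e-16 = 4.592e-16 J

4.592e-16


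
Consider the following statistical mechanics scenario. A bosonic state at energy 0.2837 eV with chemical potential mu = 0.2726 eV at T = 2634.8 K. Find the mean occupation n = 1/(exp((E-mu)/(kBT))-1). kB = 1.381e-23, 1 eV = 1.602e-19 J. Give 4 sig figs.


Step 1: (E - mu) = 0.0111 eV
Step 2: x = (E-mu)*eV/(kB*T) = 0.0111*1.602e-19/(1.381e-23*2634.8) = 0.04887
Step 3: exp(x) = 1.05
Step 4: n = 1/(exp(x)-1) = 19.97

19.97


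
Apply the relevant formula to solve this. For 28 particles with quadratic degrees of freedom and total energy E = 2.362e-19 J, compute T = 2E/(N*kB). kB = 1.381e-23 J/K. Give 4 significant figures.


Step 1: Numerator = 2*E = 2*2.362e-19 = 4.724e-19 J
Step 2: Denominator = N*kB = 28*1.381e-23 = 3.867e-22
Step 3: T = 4.724e-19 / 3.867e-22 = 1222 K

1222


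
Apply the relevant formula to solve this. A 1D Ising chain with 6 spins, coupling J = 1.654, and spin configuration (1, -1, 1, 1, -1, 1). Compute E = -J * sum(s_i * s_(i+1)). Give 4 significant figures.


Step 1: Nearest-neighbor products: -1, -1, 1, -1, -1
Step 2: Sum of products = -3
Step 3: E = -1.654 * -3 = 4.962

4.962


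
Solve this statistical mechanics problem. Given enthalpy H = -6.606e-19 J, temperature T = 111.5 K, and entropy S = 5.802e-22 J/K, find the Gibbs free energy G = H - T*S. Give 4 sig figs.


Step 1: T*S = 111.5 * 5.802e-22 = 6.469e-20 J
Step 2: G = H - T*S = -6.606e-19 - 6.469e-20
Step 3: G = -7.253e-19 J

-7.253e-19


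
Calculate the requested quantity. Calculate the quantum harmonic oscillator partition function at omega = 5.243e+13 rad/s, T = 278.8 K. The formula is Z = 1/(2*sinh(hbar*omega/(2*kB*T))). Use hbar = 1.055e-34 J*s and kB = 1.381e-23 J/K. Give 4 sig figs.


Step 1: Compute x = hbar*omega/(kB*T) = 1.055e-34*5.243e+13/(1.381e-23*278.8) = 1.437
Step 2: x/2 = 0.7183
Step 3: sinh(x/2) = 0.7817
Step 4: Z = 1/(2*0.7817) = 0.6396

0.6396


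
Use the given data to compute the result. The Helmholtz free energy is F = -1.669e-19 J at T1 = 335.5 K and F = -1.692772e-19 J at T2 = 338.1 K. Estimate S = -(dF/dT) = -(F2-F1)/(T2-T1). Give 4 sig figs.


Step 1: dF = F2 - F1 = -1.692772e-19 - (-1.669e-19) = -2.3772e-21 J
Step 2: dT = T2 - T1 = 338.1 - 335.5 = 2.6 K
Step 3: S = -dF/dT = -(-2.3772e-21)/2.6 = 9.143e-22 J/K

9.143e-22


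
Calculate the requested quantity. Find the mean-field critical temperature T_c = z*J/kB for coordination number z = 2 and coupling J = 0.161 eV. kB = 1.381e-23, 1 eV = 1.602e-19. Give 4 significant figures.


Step 1: z*J = 2*0.161 = 0.322 eV
Step 2: Convert to Joules: 0.322*1.602e-19 = 5.158e-20 J
Step 3: T_c = 5.158e-20 / 1.381e-23 = 3735 K

3735


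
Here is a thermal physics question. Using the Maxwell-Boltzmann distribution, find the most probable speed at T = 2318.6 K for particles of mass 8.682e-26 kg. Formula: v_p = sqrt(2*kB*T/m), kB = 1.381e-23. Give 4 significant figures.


Step 1: Numerator = 2*kB*T = 2*1.381e-23*2318.6 = 6.404e-20
Step 2: Ratio = 6.404e-20 / 8.682e-26 = 7.376e+05
Step 3: v_p = sqrt(7.376e+05) = 858.8 m/s

858.8


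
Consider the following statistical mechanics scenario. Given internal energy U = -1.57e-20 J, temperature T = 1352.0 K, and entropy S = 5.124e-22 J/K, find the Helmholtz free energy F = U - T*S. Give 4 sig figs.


Step 1: T*S = 1352.0 * 5.124e-22 = 6.928e-19 J
Step 2: F = U - T*S = -1.57e-20 - 6.928e-19
Step 3: F = -7.085e-19 J

-7.085e-19


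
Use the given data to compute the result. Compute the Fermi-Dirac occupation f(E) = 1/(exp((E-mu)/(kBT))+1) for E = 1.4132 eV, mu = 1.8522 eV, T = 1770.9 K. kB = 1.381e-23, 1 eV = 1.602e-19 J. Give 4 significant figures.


Step 1: (E - mu) = 1.4132 - 1.8522 = -0.439 eV
Step 2: Convert: (E-mu)*eV = -7.033e-20 J
Step 3: x = (E-mu)*eV/(kB*T) = -2.876
Step 4: f = 1/(exp(-2.876)+1) = 0.9466

0.9466


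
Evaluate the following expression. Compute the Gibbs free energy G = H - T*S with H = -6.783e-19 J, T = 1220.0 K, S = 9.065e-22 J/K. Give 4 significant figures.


Step 1: T*S = 1220.0 * 9.065e-22 = 1.106e-18 J
Step 2: G = H - T*S = -6.783e-19 - 1.106e-18
Step 3: G = -1.784e-18 J

-1.784e-18


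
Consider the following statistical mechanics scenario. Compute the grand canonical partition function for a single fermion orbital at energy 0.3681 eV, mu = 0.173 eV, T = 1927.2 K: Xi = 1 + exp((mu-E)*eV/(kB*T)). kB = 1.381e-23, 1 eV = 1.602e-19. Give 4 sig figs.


Step 1: (mu - E) = 0.173 - 0.3681 = -0.1951 eV
Step 2: x = (mu-E)*eV/(kB*T) = -0.1951*1.602e-19/(1.381e-23*1927.2) = -1.174
Step 3: exp(x) = 0.309
Step 4: Xi = 1 + 0.309 = 1.309

1.309


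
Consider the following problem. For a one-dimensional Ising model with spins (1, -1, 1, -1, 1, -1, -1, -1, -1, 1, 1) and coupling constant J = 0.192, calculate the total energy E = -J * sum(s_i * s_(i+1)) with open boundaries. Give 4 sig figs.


Step 1: Nearest-neighbor products: -1, -1, -1, -1, -1, 1, 1, 1, -1, 1
Step 2: Sum of products = -2
Step 3: E = -0.192 * -2 = 0.384

0.384


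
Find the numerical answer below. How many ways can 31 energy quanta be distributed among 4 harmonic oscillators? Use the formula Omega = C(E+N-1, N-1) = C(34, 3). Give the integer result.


Step 1: Use binomial coefficient C(34, 3)
Step 2: Numerator = 34! / 31!
Step 3: Denominator = 3!
Step 4: Omega = 5984

5984


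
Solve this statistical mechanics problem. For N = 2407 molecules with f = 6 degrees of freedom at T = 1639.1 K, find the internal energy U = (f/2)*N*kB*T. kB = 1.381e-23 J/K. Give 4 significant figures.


Step 1: f/2 = 6/2 = 3.0
Step 2: N*kB*T = 2407*1.381e-23*1639.1 = 5.448e-17
Step 3: U = 3.0 * 5.448e-17 = 1.635e-16 J

1.635e-16


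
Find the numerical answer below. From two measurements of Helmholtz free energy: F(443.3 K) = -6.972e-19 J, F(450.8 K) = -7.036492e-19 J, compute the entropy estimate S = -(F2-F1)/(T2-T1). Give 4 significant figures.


Step 1: dF = F2 - F1 = -7.036492e-19 - (-6.972e-19) = -6.4492e-21 J
Step 2: dT = T2 - T1 = 450.8 - 443.3 = 7.5 K
Step 3: S = -dF/dT = -(-6.4492e-21)/7.5 = 8.599e-22 J/K

8.599e-22


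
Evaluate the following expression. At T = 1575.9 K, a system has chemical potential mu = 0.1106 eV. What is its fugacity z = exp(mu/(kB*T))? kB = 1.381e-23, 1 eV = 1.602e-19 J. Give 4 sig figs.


Step 1: Convert mu to Joules: 0.1106*1.602e-19 = 1.772e-20 J
Step 2: kB*T = 1.381e-23*1575.9 = 2.176e-20 J
Step 3: mu/(kB*T) = 0.8141
Step 4: z = exp(0.8141) = 2.257

2.257


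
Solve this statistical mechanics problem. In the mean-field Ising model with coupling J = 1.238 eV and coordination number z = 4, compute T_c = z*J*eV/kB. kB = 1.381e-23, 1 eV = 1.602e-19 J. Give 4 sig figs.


Step 1: z*J = 4*1.238 = 4.952 eV
Step 2: Convert to Joules: 4.952*1.602e-19 = 7.933e-19 J
Step 3: T_c = 7.933e-19 / 1.381e-23 = 5.744e+04 K

5.744e+04


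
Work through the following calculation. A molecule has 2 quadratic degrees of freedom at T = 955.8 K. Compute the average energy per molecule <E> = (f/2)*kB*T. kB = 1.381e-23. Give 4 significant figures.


Step 1: f/2 = 2/2 = 1
Step 2: kB*T = 1.381e-23 * 955.8 = 1.32e-20
Step 3: <E> = 1 * 1.32e-20 = 1.32e-20 J

1.32e-20


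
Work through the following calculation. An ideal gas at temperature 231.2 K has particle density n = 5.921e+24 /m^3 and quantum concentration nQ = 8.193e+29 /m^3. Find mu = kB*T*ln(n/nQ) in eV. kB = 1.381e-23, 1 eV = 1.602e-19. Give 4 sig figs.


Step 1: n/nQ = 5.921e+24/8.193e+29 = 7.227e-06
Step 2: ln(n/nQ) = -11.84
Step 3: mu = kB*T*ln(n/nQ) = 3.193e-21*-11.84 = -3.78e-20 J
Step 4: Convert to eV: -3.78e-20/1.602e-19 = -0.2359 eV

-0.2359


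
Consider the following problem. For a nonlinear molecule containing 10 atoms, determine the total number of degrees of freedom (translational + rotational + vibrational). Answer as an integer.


Step 1: Translational DOF = 3
Step 2: Rotational DOF (nonlinear) = 3
Step 3: Vibrational DOF = 3*10 - 6 = 24
Step 4: Total = 3 + 3 + 24 = 30

30


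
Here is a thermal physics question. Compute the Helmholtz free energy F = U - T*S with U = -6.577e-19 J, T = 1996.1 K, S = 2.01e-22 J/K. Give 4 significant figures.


Step 1: T*S = 1996.1 * 2.01e-22 = 4.012e-19 J
Step 2: F = U - T*S = -6.577e-19 - 4.012e-19
Step 3: F = -1.059e-18 J

-1.059e-18


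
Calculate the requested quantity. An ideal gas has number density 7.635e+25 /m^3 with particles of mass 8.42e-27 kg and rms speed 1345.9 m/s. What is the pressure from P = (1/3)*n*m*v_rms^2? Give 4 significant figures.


Step 1: v_rms^2 = 1345.9^2 = 1.811e+06
Step 2: n*m = 7.635e+25*8.42e-27 = 0.6429
Step 3: P = (1/3)*0.6429*1.811e+06 = 3.882e+05 Pa

3.882e+05


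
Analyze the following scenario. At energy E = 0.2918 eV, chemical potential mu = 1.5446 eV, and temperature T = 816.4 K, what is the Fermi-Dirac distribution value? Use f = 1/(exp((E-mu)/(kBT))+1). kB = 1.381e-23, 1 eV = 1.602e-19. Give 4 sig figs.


Step 1: (E - mu) = 0.2918 - 1.5446 = -1.253 eV
Step 2: Convert: (E-mu)*eV = -2.007e-19 J
Step 3: x = (E-mu)*eV/(kB*T) = -17.8
Step 4: f = 1/(exp(-17.8)+1) = 1

1


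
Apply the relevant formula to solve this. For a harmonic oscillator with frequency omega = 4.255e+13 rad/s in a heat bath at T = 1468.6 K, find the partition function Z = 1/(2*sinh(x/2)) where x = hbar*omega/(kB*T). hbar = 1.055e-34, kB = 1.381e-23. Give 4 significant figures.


Step 1: Compute x = hbar*omega/(kB*T) = 1.055e-34*4.255e+13/(1.381e-23*1468.6) = 0.2213
Step 2: x/2 = 0.1107
Step 3: sinh(x/2) = 0.1109
Step 4: Z = 1/(2*0.1109) = 4.509

4.509


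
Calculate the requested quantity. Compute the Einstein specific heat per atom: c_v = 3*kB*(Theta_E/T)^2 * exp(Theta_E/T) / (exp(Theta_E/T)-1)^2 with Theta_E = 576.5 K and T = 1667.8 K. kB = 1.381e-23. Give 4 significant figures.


Step 1: x = Theta_E/T = 576.5/1667.8 = 0.3457
Step 2: x^2 = 0.1195
Step 3: exp(x) = 1.413
Step 4: c_v = 3*1.381e-23*0.1195*1.413/(1.413-1)^2 = 4.102e-23

4.102e-23


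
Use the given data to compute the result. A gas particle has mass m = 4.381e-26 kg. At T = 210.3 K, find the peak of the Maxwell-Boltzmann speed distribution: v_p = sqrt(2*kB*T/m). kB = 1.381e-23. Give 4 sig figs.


Step 1: Numerator = 2*kB*T = 2*1.381e-23*210.3 = 5.808e-21
Step 2: Ratio = 5.808e-21 / 4.381e-26 = 1.326e+05
Step 3: v_p = sqrt(1.326e+05) = 364.1 m/s

364.1
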